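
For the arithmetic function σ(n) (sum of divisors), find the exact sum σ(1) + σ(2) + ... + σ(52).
Σ_{n ≤ 52} σ(n) = 2250

Compute σ(n) for each 1 ≤ n ≤ 52: σ(1) = 1, σ(2) = 3, σ(3) = 4, σ(4) = 7, σ(5) = 6, σ(6) = 12, σ(7) = 8, σ(8) = 15, σ(9) = 13, σ(10) = 18, σ(11) = 12, σ(12) = 28, σ(13) = 14, σ(14) = 24, σ(15) = 24, σ(16) = 31, σ(17) = 18, σ(18) = 39, σ(19) = 20, σ(20) = 42, σ(21) = 32, σ(22) = 36, σ(23) = 24, σ(24) = 60, σ(25) = 31, σ(26) = 42, σ(27) = 40, σ(28) = 56, σ(29) = 30, σ(30) = 72, σ(31) = 32, σ(32) = 63, σ(33) = 48, σ(34) = 54, σ(35) = 48, σ(36) = 91, σ(37) = 38, σ(38) = 60, σ(39) = 56, σ(40) = 90, σ(41) = 42, σ(42) = 96, σ(43) = 44, σ(44) = 84, σ(45) = 78, σ(46) = 72, σ(47) = 48, σ(48) = 124, σ(49) = 57, σ(50) = 93, σ(51) = 72, σ(52) = 98. Summing all 52 values: 2250. (Average order: Σ_{n ≤ x} σ(n) ~ (π²/12) x². For x = 52, (π²/12)·52² ≈ 2223.95.)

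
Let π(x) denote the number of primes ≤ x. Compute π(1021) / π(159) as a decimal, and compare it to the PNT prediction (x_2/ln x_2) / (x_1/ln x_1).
π(1021)/π(159) = 172/37 ≈ 4.6486;  PNT prediction ≈ 4.6979.

π(159) = 37 and π(1021) = 172, so π(1021)/π(159) ≈ 4.6486. The PNT-predicted ratio is (1021/ln(1021)) / (159/ln(159)) ≈ 4.6979. The two agree to within a few percent, as expected.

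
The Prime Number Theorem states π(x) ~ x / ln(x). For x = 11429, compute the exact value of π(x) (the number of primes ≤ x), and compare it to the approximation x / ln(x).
π(11429) = 1378;  x/ln(x) ≈ 1223.15;  relative error ≈ 11.24%.

Directly count primes up to 11429: π(11429) = 1378. The PNT approximation gives 11429/ln(11429) ≈ 11429/9.34391 ≈ 1223.15. Relative error (π(x) − x/ln(x)) / π(x) ≈ 11.24%; the approximation is known to undercount slightly (Li(x) is a better estimate).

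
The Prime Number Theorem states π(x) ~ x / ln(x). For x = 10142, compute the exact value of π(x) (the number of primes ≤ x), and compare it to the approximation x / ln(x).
π(10142) = 1245;  x/ln(x) ≈ 1099.47;  relative error ≈ 11.69%.

Directly count primes up to 10142: π(10142) = 1245. The PNT approximation gives 10142/ln(10142) ≈ 10142/9.22444 ≈ 1099.47. Relative error (π(x) − x/ln(x)) / π(x) ≈ 11.69%; the approximation is known to undercount slightly (Li(x) is a better estimate).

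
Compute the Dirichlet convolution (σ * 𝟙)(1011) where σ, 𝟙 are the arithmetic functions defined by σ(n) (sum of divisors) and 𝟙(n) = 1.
(σ * 𝟙)(1011) = 1695

Divisors of 1011: [1, 3, 337, 1011]. For each d | 1011:
  d = 1: σ(1) · 𝟙(1011/1) = 1 · 1 = 1
  d = 3: σ(3) · 𝟙(1011/3) = 4 · 1 = 4
  d = 337: σ(337) · 𝟙(1011/337) = 338 · 1 = 338
  d = 1011: σ(1011) · 𝟙(1011/1011) = 1352 · 1 = 1352
Summing: (σ * 𝟙)(1011) = 1 + 4 + 338 + 1352 = 1695.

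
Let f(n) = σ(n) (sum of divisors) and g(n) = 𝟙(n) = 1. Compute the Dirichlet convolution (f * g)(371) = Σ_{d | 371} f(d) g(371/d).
(σ * 𝟙)(371) = 495

Divisors of 371: [1, 7, 53, 371]. For each d | 371:
  d = 1: σ(1) · 𝟙(371/1) = 1 · 1 = 1
  d = 7: σ(7) · 𝟙(371/7) = 8 · 1 = 8
  d = 53: σ(53) · 𝟙(371/53) = 54 · 1 = 54
  d = 371: σ(371) · 𝟙(371/371) = 432 · 1 = 432
Summing: (σ * 𝟙)(371) = 1 + 8 + 54 + 432 = 495.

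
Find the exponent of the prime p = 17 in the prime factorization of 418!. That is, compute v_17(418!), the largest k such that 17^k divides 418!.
v_17(418!) = 25

Legendre's formula: v_p(n!) = Σ_{k ≥ 1} ⌊n / p^k⌋. For p = 17, n = 418, the terms are:
  ⌊418/17^1⌋ = ⌊418/17⌋ = 24
  ⌊418/17^2⌋ = ⌊418/289⌋ = 1
(the next term ⌊418/17^3⌋ = 0, terminating the sum). Summing: v_17(418!) = 24 + 1 = 25.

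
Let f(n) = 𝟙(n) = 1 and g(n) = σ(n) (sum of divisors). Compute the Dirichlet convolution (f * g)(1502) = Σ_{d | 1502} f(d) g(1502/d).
(𝟙 * σ)(1502) = 3012

Divisors of 1502: [1, 2, 751, 1502]. For each d | 1502:
  d = 1: 𝟙(1) · σ(1502/1) = 1 · 2256 = 2256
  d = 2: 𝟙(2) · σ(1502/2) = 1 · 752 = 752
  d = 751: 𝟙(751) · σ(1502/751) = 1 · 3 = 3
  d = 1502: 𝟙(1502) · σ(1502/1502) = 1 · 1 = 1
Summing: (𝟙 * σ)(1502) = 2256 + 752 + 3 + 1 = 3012.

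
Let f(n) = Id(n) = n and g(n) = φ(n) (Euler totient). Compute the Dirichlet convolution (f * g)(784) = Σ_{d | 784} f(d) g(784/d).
(Id * φ)(784) = 6384

Divisors of 784: [1, 2, 4, 7, 8, 14, 16, 28, 49, 56, 98, 112, 196, 392, 784]. For each d | 784:
  d = 1: Id(1) · φ(784/1) = 1 · 336 = 336
  d = 2: Id(2) · φ(784/2) = 2 · 168 = 336
  d = 4: Id(4) · φ(784/4) = 4 · 84 = 336
  d = 7: Id(7) · φ(784/7) = 7 · 48 = 336
  d = 8: Id(8) · φ(784/8) = 8 · 42 = 336
  d = 14: Id(14) · φ(784/14) = 14 · 24 = 336
  d = 16: Id(16) · φ(784/16) = 16 · 42 = 672
  d = 28: Id(28) · φ(784/28) = 28 · 12 = 336
  d = 49: Id(49) · φ(784/49) = 49 · 8 = 392
  d = 56: Id(56) · φ(784/56) = 56 · 6 = 336
  d = 98: Id(98) · φ(784/98) = 98 · 4 = 392
  d = 112: Id(112) · φ(784/112) = 112 · 6 = 672
  d = 196: Id(196) · φ(784/196) = 196 · 2 = 392
  d = 392: Id(392) · φ(784/392) = 392 · 1 = 392
  d = 784: Id(784) · φ(784/784) = 784 · 1 = 784
Summing: (Id * φ)(784) = 336 + 336 + 336 + 336 + 336 + 336 + 672 + 336 + 392 + 336 + 392 + 672 + 392 + 392 + 784 = 6384.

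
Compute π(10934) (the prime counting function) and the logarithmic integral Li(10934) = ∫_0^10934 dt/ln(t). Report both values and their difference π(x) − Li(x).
π(10934) = 1327;  Li(10934) ≈ 1347.05;  π(x) − Li(x) ≈ -20.05.

Direct count of primes ≤ 10934 gives π(10934) = 1327. Numerical evaluation of the logarithmic integral gives Li(10934) ≈ 1347.05. The difference π(x) − Li(x) ≈ -20.05 is typically negative for small/moderate x (Li(x) overestimates), though Littlewood's theorem shows this sign changes infinitely often.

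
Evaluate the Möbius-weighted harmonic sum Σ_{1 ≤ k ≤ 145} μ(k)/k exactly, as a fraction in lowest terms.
Σ μ(k)/k = 21902975338172457649793319236190033588273978079735884/1669107775099865011251538855274990009561055775533405515

Values of μ(k) for 1 ≤ k ≤ 145: μ(1) = 1, μ(2) = -1, μ(3) = -1, μ(5) = -1, μ(6) = 1, μ(7) = -1, μ(10) = 1, μ(11) = -1, μ(13) = -1, μ(14) = 1, μ(15) = 1, μ(17) = -1, μ(19) = -1, μ(21) = 1, μ(22) = 1, μ(23) = -1, μ(26) = 1, μ(29) = -1, μ(30) = -1, μ(31) = -1, μ(33) = 1, μ(34) = 1, μ(35) = 1, μ(37) = -1, μ(38) = 1, μ(39) = 1, μ(41) = -1, μ(42) = -1, μ(43) = -1, μ(46) = 1, μ(47) = -1, μ(51) = 1, μ(53) = -1, μ(55) = 1, μ(57) = 1, μ(58) = 1, μ(59) = -1, μ(61) = -1, μ(62) = 1, μ(65) = 1, μ(66) = -1, μ(67) = -1, μ(69) = 1, μ(70) = -1, μ(71) = -1, μ(73) = -1, μ(74) = 1, μ(77) = 1, μ(78) = -1, μ(79) = -1, μ(82) = 1, μ(83) = -1, μ(85) = 1, μ(86) = 1, μ(87) = 1, μ(89) = -1, μ(91) = 1, μ(93) = 1, μ(94) = 1, μ(95) = 1, μ(97) = -1, μ(101) = -1, μ(102) = -1, μ(103) = -1, μ(105) = -1, μ(106) = 1, μ(107) = -1, μ(109) = -1, μ(110) = -1, μ(111) = 1, μ(113) = -1, μ(114) = -1, μ(115) = 1, μ(118) = 1, μ(119) = 1, μ(122) = 1, μ(123) = 1, μ(127) = -1, μ(129) = 1, μ(130) = -1, μ(131) = -1, μ(133) = 1, μ(134) = 1, μ(137) = -1, μ(138) = -1, μ(139) = -1, μ(141) = 1, μ(142) = 1, μ(143) = 1, μ(145) = 1, with μ = 0 on non-squarefree integers. Summing μ(k)/k for k where μ(k) ≠ 0 gives 21902975338172457649793319236190033588273978079735884/1669107775099865011251538855274990009561055775533405515 ≈ 0.0131. (PNT ⟺ this sum → 0 as n → ∞.)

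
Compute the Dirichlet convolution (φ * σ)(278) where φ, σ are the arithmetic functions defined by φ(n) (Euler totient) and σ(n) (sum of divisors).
(φ * σ)(278) = 1112

Divisors of 278: [1, 2, 139, 278]. For each d | 278:
  d = 1: φ(1) · σ(278/1) = 1 · 420 = 420
  d = 2: φ(2) · σ(278/2) = 1 · 140 = 140
  d = 139: φ(139) · σ(278/139) = 138 · 3 = 414
  d = 278: φ(278) · σ(278/278) = 138 · 1 = 138
Summing: (φ * σ)(278) = 420 + 140 + 414 + 138 = 1112.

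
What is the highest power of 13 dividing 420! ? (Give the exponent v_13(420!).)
v_13(420!) = 34

Legendre's formula: v_p(n!) = Σ_{k ≥ 1} ⌊n / p^k⌋. For p = 13, n = 420, the terms are:
  ⌊420/13^1⌋ = ⌊420/13⌋ = 32
  ⌊420/13^2⌋ = ⌊420/169⌋ = 2
(the next term ⌊420/13^3⌋ = 0, terminating the sum). Summing: v_13(420!) = 32 + 2 = 34.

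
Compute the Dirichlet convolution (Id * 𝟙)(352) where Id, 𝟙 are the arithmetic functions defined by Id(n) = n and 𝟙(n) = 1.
(Id * 𝟙)(352) = 756

Divisors of 352: [1, 2, 4, 8, 11, 16, 22, 32, 44, 88, 176, 352]. For each d | 352:
  d = 1: Id(1) · 𝟙(352/1) = 1 · 1 = 1
  d = 2: Id(2) · 𝟙(352/2) = 2 · 1 = 2
  d = 4: Id(4) · 𝟙(352/4) = 4 · 1 = 4
  d = 8: Id(8) · 𝟙(352/8) = 8 · 1 = 8
  d = 11: Id(11) · 𝟙(352/11) = 11 · 1 = 11
  d = 16: Id(16) · 𝟙(352/16) = 16 · 1 = 16
  d = 22: Id(22) · 𝟙(352/22) = 22 · 1 = 22
  d = 32: Id(32) · 𝟙(352/32) = 32 · 1 = 32
  d = 44: Id(44) · 𝟙(352/44) = 44 · 1 = 44
  d = 88: Id(88) · 𝟙(352/88) = 88 · 1 = 88
  d = 176: Id(176) · 𝟙(352/176) = 176 · 1 = 176
  d = 352: Id(352) · 𝟙(352/352) = 352 · 1 = 352
Summing: (Id * 𝟙)(352) = 1 + 2 + 4 + 8 + 11 + 16 + 22 + 32 + 44 + 88 + 176 + 352 = 756.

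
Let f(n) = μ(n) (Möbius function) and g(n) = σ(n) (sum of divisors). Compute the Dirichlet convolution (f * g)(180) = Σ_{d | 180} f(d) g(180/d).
(μ * σ)(180) = 180

Divisors of 180: [1, 2, 3, 4, 5, 6, 9, 10, 12, 15, 18, 20, 30, 36, 45, 60, 90, 180]. For each d | 180:
  d = 1: μ(1) · σ(180/1) = 1 · 546 = 546
  d = 2: μ(2) · σ(180/2) = -1 · 234 = -234
  d = 3: μ(3) · σ(180/3) = -1 · 168 = -168
  d = 4: μ(4) · σ(180/4) = 0 · 78 = 0
  d = 5: μ(5) · σ(180/5) = -1 · 91 = -91
  d = 6: μ(6) · σ(180/6) = 1 · 72 = 72
  d = 9: μ(9) · σ(180/9) = 0 · 42 = 0
  d = 10: μ(10) · σ(180/10) = 1 · 39 = 39
  d = 12: μ(12) · σ(180/12) = 0 · 24 = 0
  d = 15: μ(15) · σ(180/15) = 1 · 28 = 28
  d = 18: μ(18) · σ(180/18) = 0 · 18 = 0
  d = 20: μ(20) · σ(180/20) = 0 · 13 = 0
  d = 30: μ(30) · σ(180/30) = -1 · 12 = -12
  d = 36: μ(36) · σ(180/36) = 0 · 6 = 0
  d = 45: μ(45) · σ(180/45) = 0 · 7 = 0
  d = 60: μ(60) · σ(180/60) = 0 · 4 = 0
  d = 90: μ(90) · σ(180/90) = 0 · 3 = 0
  d = 180: μ(180) · σ(180/180) = 0 · 1 = 0
Summing: (μ * σ)(180) = 546 + -234 + -168 + 0 + -91 + 72 + 0 + 39 + 0 + 28 + 0 + 0 + -12 + 0 + 0 + 0 + 0 + 0 = 180.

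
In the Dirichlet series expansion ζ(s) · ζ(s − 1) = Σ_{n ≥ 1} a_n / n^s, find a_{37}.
σ(37) = 38

In the product (Σ m^0/m^s)(Σ k / k^s) = Σ (Σ_{d | n} d) / n^s, the coefficient of 1/n^s is σ(n) = Σ_{d | n} d. For n = 37, divisors are [1, 37]; summing: σ(37) = 38.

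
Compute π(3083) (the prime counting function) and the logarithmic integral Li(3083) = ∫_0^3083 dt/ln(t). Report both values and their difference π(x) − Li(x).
π(3083) = 441;  Li(3083) ≈ 453.11;  π(x) − Li(x) ≈ -12.11.

Direct count of primes ≤ 3083 gives π(3083) = 441. Numerical evaluation of the logarithmic integral gives Li(3083) ≈ 453.11. The difference π(x) − Li(x) ≈ -12.11 is typically negative for small/moderate x (Li(x) overestimates), though Littlewood's theorem shows this sign changes infinitely often.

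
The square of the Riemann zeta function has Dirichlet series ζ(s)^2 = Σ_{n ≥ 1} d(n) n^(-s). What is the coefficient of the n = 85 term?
d(85) = 4

ζ(s)^2 = (Σ 1/m^s)(Σ 1/k^s). The coefficient of 1/n^s in the product is the number of ordered pairs (m, k) with mk = n, which equals d(n). For n = 85, divisors are [1, 5, 17, 85], so d(85) = 4.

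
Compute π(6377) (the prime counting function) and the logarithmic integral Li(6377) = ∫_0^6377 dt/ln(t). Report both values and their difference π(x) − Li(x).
π(6377) = 831;  Li(6377) ≈ 843.60;  π(x) − Li(x) ≈ -12.60.

Direct count of primes ≤ 6377 gives π(6377) = 831. Numerical evaluation of the logarithmic integral gives Li(6377) ≈ 843.60. The difference π(x) − Li(x) ≈ -12.60 is typically negative for small/moderate x (Li(x) overestimates), though Littlewood's theorem shows this sign changes infinitely often.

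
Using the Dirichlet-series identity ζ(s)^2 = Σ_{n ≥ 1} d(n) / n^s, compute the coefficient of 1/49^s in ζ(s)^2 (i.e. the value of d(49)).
d(49) = 3

ζ(s)^2 = (Σ 1/m^s)(Σ 1/k^s). The coefficient of 1/n^s in the product is the number of ordered pairs (m, k) with mk = n, which equals d(n). For n = 49, divisors are [1, 7, 49], so d(49) = 3.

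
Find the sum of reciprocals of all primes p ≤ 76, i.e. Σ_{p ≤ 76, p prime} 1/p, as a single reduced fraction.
Σ 1/p = 71544353681891529224514036059/40729680599249024150621323470

π(76) = 21, so the primes ≤ 76 are [2, 3, 5, 7, 11, 13, 17, 19, 23, 29, 31, 37, 41, 43, 47, 53, 59, 61, 67, 71, 73]. Summing 1/p over these primes: 71544353681891529224514036059/40729680599249024150621323470 ≈ 1.7566. Mertens estimate ln ln(76) + 0.2615 ≈ 1.7272.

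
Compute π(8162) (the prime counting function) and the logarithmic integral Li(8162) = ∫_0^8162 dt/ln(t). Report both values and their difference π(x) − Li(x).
π(8162) = 1024;  Li(8162) ≈ 1044.42;  π(x) − Li(x) ≈ -20.42.

Direct count of primes ≤ 8162 gives π(8162) = 1024. Numerical evaluation of the logarithmic integral gives Li(8162) ≈ 1044.42. The difference π(x) − Li(x) ≈ -20.42 is typically negative for small/moderate x (Li(x) overestimates), though Littlewood's theorem shows this sign changes infinitely often.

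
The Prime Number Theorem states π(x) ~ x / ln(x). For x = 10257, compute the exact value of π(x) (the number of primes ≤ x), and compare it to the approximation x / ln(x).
π(10257) = 1257;  x/ln(x) ≈ 1110.58;  relative error ≈ 11.65%.

Directly count primes up to 10257: π(10257) = 1257. The PNT approximation gives 10257/ln(10257) ≈ 10257/9.23572 ≈ 1110.58. Relative error (π(x) − x/ln(x)) / π(x) ≈ 11.65%; the approximation is known to undercount slightly (Li(x) is a better estimate).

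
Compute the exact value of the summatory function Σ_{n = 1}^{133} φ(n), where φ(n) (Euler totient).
Σ_{n ≤ 133} φ(n) = 5432

Compute φ(n) for each 1 ≤ n ≤ 133: φ(1) = 1, φ(2) = 1, φ(3) = 2, φ(4) = 2, φ(5) = 4, φ(6) = 2, φ(7) = 6, φ(8) = 4, φ(9) = 6, φ(10) = 4, φ(11) = 10, φ(12) = 4, φ(13) = 12, φ(14) = 6, φ(15) = 8, φ(16) = 8, φ(17) = 16, φ(18) = 6, φ(19) = 18, φ(20) = 8, φ(21) = 12, φ(22) = 10, φ(23) = 22, φ(24) = 8, φ(25) = 20, φ(26) = 12, φ(27) = 18, φ(28) = 12, φ(29) = 28, φ(30) = 8, φ(31) = 30, φ(32) = 16, φ(33) = 20, φ(34) = 16, φ(35) = 24, φ(36) = 12, φ(37) = 36, φ(38) = 18, φ(39) = 24, φ(40) = 16, φ(41) = 40, φ(42) = 12, φ(43) = 42, φ(44) = 20, φ(45) = 24, φ(46) = 22, φ(47) = 46, φ(48) = 16, φ(49) = 42, φ(50) = 20, φ(51) = 32, φ(52) = 24, φ(53) = 52, φ(54) = 18, φ(55) = 40, φ(56) = 24, φ(57) = 36, φ(58) = 28, φ(59) = 58, φ(60) = 16, φ(61) = 60, φ(62) = 30, φ(63) = 36, φ(64) = 32, φ(65) = 48, φ(66) = 20, φ(67) = 66, φ(68) = 32, φ(69) = 44, φ(70) = 24, φ(71) = 70, φ(72) = 24, φ(73) = 72, φ(74) = 36, φ(75) = 40, φ(76) = 36, φ(77) = 60, φ(78) = 24, φ(79) = 78, φ(80) = 32, φ(81) = 54, φ(82) = 40, φ(83) = 82, φ(84) = 24, φ(85) = 64, φ(86) = 42, φ(87) = 56, φ(88) = 40, φ(89) = 88, φ(90) = 24, φ(91) = 72, φ(92) = 44, φ(93) = 60, φ(94) = 46, φ(95) = 72, φ(96) = 32, φ(97) = 96, φ(98) = 42, φ(99) = 60, φ(100) = 40, φ(101) = 100, φ(102) = 32, φ(103) = 102, φ(104) = 48, φ(105) = 48, φ(106) = 52, φ(107) = 106, φ(108) = 36, φ(109) = 108, φ(110) = 40, φ(111) = 72, φ(112) = 48, φ(113) = 112, φ(114) = 36, φ(115) = 88, φ(116) = 56, φ(117) = 72, φ(118) = 58, φ(119) = 96, φ(120) = 32, φ(121) = 110, φ(122) = 60, φ(123) = 80, φ(124) = 60, φ(125) = 100, φ(126) = 36, φ(127) = 126, φ(128) = 64, φ(129) = 84, φ(130) = 48, φ(131) = 130, φ(132) = 40, φ(133) = 108. Summing all 133 values: 5432. (Average order: Σ_{n ≤ x} φ(n) ~ (3/π²) x². For x = 133, (3/π²)·133² ≈ 5376.81.)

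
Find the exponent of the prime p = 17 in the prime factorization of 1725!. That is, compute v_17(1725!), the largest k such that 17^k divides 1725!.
v_17(1725!) = 106

Legendre's formula: v_p(n!) = Σ_{k ≥ 1} ⌊n / p^k⌋. For p = 17, n = 1725, the terms are:
  ⌊1725/17^1⌋ = ⌊1725/17⌋ = 101
  ⌊1725/17^2⌋ = ⌊1725/289⌋ = 5
(the next term ⌊1725/17^3⌋ = 0, terminating the sum). Summing: v_17(1725!) = 101 + 5 = 106.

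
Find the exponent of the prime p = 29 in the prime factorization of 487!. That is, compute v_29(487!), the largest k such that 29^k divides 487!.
v_29(487!) = 16

Legendre's formula: v_p(n!) = Σ_{k ≥ 1} ⌊n / p^k⌋. For p = 29, n = 487, the terms are:
  ⌊487/29^1⌋ = ⌊487/29⌋ = 16
(the next term ⌊487/29^2⌋ = 0, terminating the sum). Summing: v_29(487!) = 16 = 16.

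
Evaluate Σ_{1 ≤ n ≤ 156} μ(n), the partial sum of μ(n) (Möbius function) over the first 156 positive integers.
Σ_{n ≤ 156} μ(n) = -1

Compute μ(n) for each 1 ≤ n ≤ 156: μ(1) = 1, μ(2) = -1, μ(3) = -1, μ(4) = 0, μ(5) = -1, μ(6) = 1, μ(7) = -1, μ(8) = 0, μ(9) = 0, μ(10) = 1, μ(11) = -1, μ(12) = 0, μ(13) = -1, μ(14) = 1, μ(15) = 1, μ(16) = 0, μ(17) = -1, μ(18) = 0, μ(19) = -1, μ(20) = 0, μ(21) = 1, μ(22) = 1, μ(23) = -1, μ(24) = 0, μ(25) = 0, μ(26) = 1, μ(27) = 0, μ(28) = 0, μ(29) = -1, μ(30) = -1, μ(31) = -1, μ(32) = 0, μ(33) = 1, μ(34) = 1, μ(35) = 1, μ(36) = 0, μ(37) = -1, μ(38) = 1, μ(39) = 1, μ(40) = 0, μ(41) = -1, μ(42) = -1, μ(43) = -1, μ(44) = 0, μ(45) = 0, μ(46) = 1, μ(47) = -1, μ(48) = 0, μ(49) = 0, μ(50) = 0, μ(51) = 1, μ(52) = 0, μ(53) = -1, μ(54) = 0, μ(55) = 1, μ(56) = 0, μ(57) = 1, μ(58) = 1, μ(59) = -1, μ(60) = 0, μ(61) = -1, μ(62) = 1, μ(63) = 0, μ(64) = 0, μ(65) = 1, μ(66) = -1, μ(67) = -1, μ(68) = 0, μ(69) = 1, μ(70) = -1, μ(71) = -1, μ(72) = 0, μ(73) = -1, μ(74) = 1, μ(75) = 0, μ(76) = 0, μ(77) = 1, μ(78) = -1, μ(79) = -1, μ(80) = 0, μ(81) = 0, μ(82) = 1, μ(83) = -1, μ(84) = 0, μ(85) = 1, μ(86) = 1, μ(87) = 1, μ(88) = 0, μ(89) = -1, μ(90) = 0, μ(91) = 1, μ(92) = 0, μ(93) = 1, μ(94) = 1, μ(95) = 1, μ(96) = 0, μ(97) = -1, μ(98) = 0, μ(99) = 0, μ(100) = 0, μ(101) = -1, μ(102) = -1, μ(103) = -1, μ(104) = 0, μ(105) = -1, μ(106) = 1, μ(107) = -1, μ(108) = 0, μ(109) = -1, μ(110) = -1, μ(111) = 1, μ(112) = 0, μ(113) = -1, μ(114) = -1, μ(115) = 1, μ(116) = 0, μ(117) = 0, μ(118) = 1, μ(119) = 1, μ(120) = 0, μ(121) = 0, μ(122) = 1, μ(123) = 1, μ(124) = 0, μ(125) = 0, μ(126) = 0, μ(127) = -1, μ(128) = 0, μ(129) = 1, μ(130) = -1, μ(131) = -1, μ(132) = 0, μ(133) = 1, μ(134) = 1, μ(135) = 0, μ(136) = 0, μ(137) = -1, μ(138) = -1, μ(139) = -1, μ(140) = 0, μ(141) = 1, μ(142) = 1, μ(143) = 1, μ(144) = 0, μ(145) = 1, μ(146) = 1, μ(147) = 0, μ(148) = 0, μ(149) = -1, μ(150) = 0, μ(151) = -1, μ(152) = 0, μ(153) = 0, μ(154) = -1, μ(155) = 1, μ(156) = 0. Summing all 156 values: -1. (Mertens function M(x) = Σ_{n ≤ x} μ(n); on average M(x) should be small (PNT ⟺ M(x) = o(x)).)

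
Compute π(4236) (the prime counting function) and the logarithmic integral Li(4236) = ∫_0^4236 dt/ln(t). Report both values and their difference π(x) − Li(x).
π(4236) = 580;  Li(4236) ≈ 593.72;  π(x) − Li(x) ≈ -13.72.

Direct count of primes ≤ 4236 gives π(4236) = 580. Numerical evaluation of the logarithmic integral gives Li(4236) ≈ 593.72. The difference π(x) − Li(x) ≈ -13.72 is typically negative for small/moderate x (Li(x) overestimates), though Littlewood's theorem shows this sign changes infinitely often.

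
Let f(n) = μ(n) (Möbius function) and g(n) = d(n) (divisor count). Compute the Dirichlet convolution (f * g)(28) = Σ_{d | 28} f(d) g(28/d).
(μ * d)(28) = 1

Divisors of 28: [1, 2, 4, 7, 14, 28]. For each d | 28:
  d = 1: μ(1) · d(28/1) = 1 · 6 = 6
  d = 2: μ(2) · d(28/2) = -1 · 4 = -4
  d = 4: μ(4) · d(28/4) = 0 · 2 = 0
  d = 7: μ(7) · d(28/7) = -1 · 3 = -3
  d = 14: μ(14) · d(28/14) = 1 · 2 = 2
  d = 28: μ(28) · d(28/28) = 0 · 1 = 0
Summing: (μ * d)(28) = 6 + -4 + 0 + -3 + 2 + 0 = 1.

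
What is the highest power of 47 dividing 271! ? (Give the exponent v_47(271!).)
v_47(271!) = 5

Legendre's formula: v_p(n!) = Σ_{k ≥ 1} ⌊n / p^k⌋. For p = 47, n = 271, the terms are:
  ⌊271/47^1⌋ = ⌊271/47⌋ = 5
(the next term ⌊271/47^2⌋ = 0, terminating the sum). Summing: v_47(271!) = 5 = 5.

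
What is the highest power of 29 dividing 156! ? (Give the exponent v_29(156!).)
v_29(156!) = 5

Legendre's formula: v_p(n!) = Σ_{k ≥ 1} ⌊n / p^k⌋. For p = 29, n = 156, the terms are:
  ⌊156/29^1⌋ = ⌊156/29⌋ = 5
(the next term ⌊156/29^2⌋ = 0, terminating the sum). Summing: v_29(156!) = 5 = 5.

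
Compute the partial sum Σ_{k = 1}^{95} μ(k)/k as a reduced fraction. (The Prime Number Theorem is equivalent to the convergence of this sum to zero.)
Σ μ(k)/k = 164165993590198279544427554326659/3961456982724258461775089600226385

Values of μ(k) for 1 ≤ k ≤ 95: μ(1) = 1, μ(2) = -1, μ(3) = -1, μ(5) = -1, μ(6) = 1, μ(7) = -1, μ(10) = 1, μ(11) = -1, μ(13) = -1, μ(14) = 1, μ(15) = 1, μ(17) = -1, μ(19) = -1, μ(21) = 1, μ(22) = 1, μ(23) = -1, μ(26) = 1, μ(29) = -1, μ(30) = -1, μ(31) = -1, μ(33) = 1, μ(34) = 1, μ(35) = 1, μ(37) = -1, μ(38) = 1, μ(39) = 1, μ(41) = -1, μ(42) = -1, μ(43) = -1, μ(46) = 1, μ(47) = -1, μ(51) = 1, μ(53) = -1, μ(55) = 1, μ(57) = 1, μ(58) = 1, μ(59) = -1, μ(61) = -1, μ(62) = 1, μ(65) = 1, μ(66) = -1, μ(67) = -1, μ(69) = 1, μ(70) = -1, μ(71) = -1, μ(73) = -1, μ(74) = 1, μ(77) = 1, μ(78) = -1, μ(79) = -1, μ(82) = 1, μ(83) = -1, μ(85) = 1, μ(86) = 1, μ(87) = 1, μ(89) = -1, μ(91) = 1, μ(93) = 1, μ(94) = 1, μ(95) = 1, with μ = 0 on non-squarefree integers. Summing μ(k)/k for k where μ(k) ≠ 0 gives 164165993590198279544427554326659/3961456982724258461775089600226385 ≈ 0.0414. (PNT ⟺ this sum → 0 as n → ∞.)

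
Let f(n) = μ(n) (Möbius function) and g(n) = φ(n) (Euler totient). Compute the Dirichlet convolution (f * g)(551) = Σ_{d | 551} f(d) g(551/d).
(μ * φ)(551) = 459

Divisors of 551: [1, 19, 29, 551]. For each d | 551:
  d = 1: μ(1) · φ(551/1) = 1 · 504 = 504
  d = 19: μ(19) · φ(551/19) = -1 · 28 = -28
  d = 29: μ(29) · φ(551/29) = -1 · 18 = -18
  d = 551: μ(551) · φ(551/551) = 1 · 1 = 1
Summing: (μ * φ)(551) = 504 + -28 + -18 + 1 = 459.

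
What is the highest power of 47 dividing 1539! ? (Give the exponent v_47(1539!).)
v_47(1539!) = 32

Legendre's formula: v_p(n!) = Σ_{k ≥ 1} ⌊n / p^k⌋. For p = 47, n = 1539, the terms are:
  ⌊1539/47^1⌋ = ⌊1539/47⌋ = 32
(the next term ⌊1539/47^2⌋ = 0, terminating the sum). Summing: v_47(1539!) = 32 = 32.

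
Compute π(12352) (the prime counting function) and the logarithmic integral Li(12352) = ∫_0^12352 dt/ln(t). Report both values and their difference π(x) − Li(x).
π(12352) = 1475;  Li(12352) ≈ 1498.52;  π(x) − Li(x) ≈ -23.52.

Direct count of primes ≤ 12352 gives π(12352) = 1475. Numerical evaluation of the logarithmic integral gives Li(12352) ≈ 1498.52. The difference π(x) − Li(x) ≈ -23.52 is typically negative for small/moderate x (Li(x) overestimates), though Littlewood's theorem shows this sign changes infinitely often.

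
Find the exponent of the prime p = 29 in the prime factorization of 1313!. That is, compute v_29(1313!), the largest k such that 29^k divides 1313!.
v_29(1313!) = 46

Legendre's formula: v_p(n!) = Σ_{k ≥ 1} ⌊n / p^k⌋. For p = 29, n = 1313, the terms are:
  ⌊1313/29^1⌋ = ⌊1313/29⌋ = 45
  ⌊1313/29^2⌋ = ⌊1313/841⌋ = 1
(the next term ⌊1313/29^3⌋ = 0, terminating the sum). Summing: v_29(1313!) = 45 + 1 = 46.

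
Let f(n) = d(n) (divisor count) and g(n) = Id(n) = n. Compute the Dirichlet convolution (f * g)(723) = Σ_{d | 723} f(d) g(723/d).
(d * Id)(723) = 1215

Divisors of 723: [1, 3, 241, 723]. For each d | 723:
  d = 1: d(1) · Id(723/1) = 1 · 723 = 723
  d = 3: d(3) · Id(723/3) = 2 · 241 = 482
  d = 241: d(241) · Id(723/241) = 2 · 3 = 6
  d = 723: d(723) · Id(723/723) = 4 · 1 = 4
Summing: (d * Id)(723) = 723 + 482 + 6 + 4 = 1215.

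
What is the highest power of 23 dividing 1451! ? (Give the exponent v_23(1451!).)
v_23(1451!) = 65

Legendre's formula: v_p(n!) = Σ_{k ≥ 1} ⌊n / p^k⌋. For p = 23, n = 1451, the terms are:
  ⌊1451/23^1⌋ = ⌊1451/23⌋ = 63
  ⌊1451/23^2⌋ = ⌊1451/529⌋ = 2
(the next term ⌊1451/23^3⌋ = 0, terminating the sum). Summing: v_23(1451!) = 63 + 2 = 65.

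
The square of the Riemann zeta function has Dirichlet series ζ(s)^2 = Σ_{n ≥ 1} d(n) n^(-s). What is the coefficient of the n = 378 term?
d(378) = 16

ζ(s)^2 = (Σ 1/m^s)(Σ 1/k^s). The coefficient of 1/n^s in the product is the number of ordered pairs (m, k) with mk = n, which equals d(n). For n = 378, divisors are [1, 2, 3, 6, 7, 9, 14, 18, 21, 27, 42, 54, 63, 126, 189, 378], so d(378) = 16.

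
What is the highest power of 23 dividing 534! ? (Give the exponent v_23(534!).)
v_23(534!) = 24

Legendre's formula: v_p(n!) = Σ_{k ≥ 1} ⌊n / p^k⌋. For p = 23, n = 534, the terms are:
  ⌊534/23^1⌋ = ⌊534/23⌋ = 23
  ⌊534/23^2⌋ = ⌊534/529⌋ = 1
(the next term ⌊534/23^3⌋ = 0, terminating the sum). Summing: v_23(534!) = 23 + 1 = 24.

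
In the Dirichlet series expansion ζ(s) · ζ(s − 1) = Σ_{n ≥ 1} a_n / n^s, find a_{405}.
σ(405) = 726

In the product (Σ m^0/m^s)(Σ k / k^s) = Σ (Σ_{d | n} d) / n^s, the coefficient of 1/n^s is σ(n) = Σ_{d | n} d. For n = 405, divisors are [1, 3, 5, 9, 15, 27, 45, 81, 135, 405]; summing: σ(405) = 726.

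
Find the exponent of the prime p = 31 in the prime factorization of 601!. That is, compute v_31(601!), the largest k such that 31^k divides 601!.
v_31(601!) = 19

Legendre's formula: v_p(n!) = Σ_{k ≥ 1} ⌊n / p^k⌋. For p = 31, n = 601, the terms are:
  ⌊601/31^1⌋ = ⌊601/31⌋ = 19
(the next term ⌊601/31^2⌋ = 0, terminating the sum). Summing: v_31(601!) = 19 = 19.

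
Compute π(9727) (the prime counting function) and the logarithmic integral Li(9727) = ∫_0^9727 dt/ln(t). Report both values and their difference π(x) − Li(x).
π(9727) = 1199;  Li(9727) ≈ 1216.45;  π(x) − Li(x) ≈ -17.45.

Direct count of primes ≤ 9727 gives π(9727) = 1199. Numerical evaluation of the logarithmic integral gives Li(9727) ≈ 1216.45. The difference π(x) − Li(x) ≈ -17.45 is typically negative for small/moderate x (Li(x) overestimates), though Littlewood's theorem shows this sign changes infinitely often.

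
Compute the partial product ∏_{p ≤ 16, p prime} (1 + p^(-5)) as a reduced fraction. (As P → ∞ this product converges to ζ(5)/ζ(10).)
∏ = 3142700502292816/3033799133990625

The primes p ≤ 16 are [2, 3, 5, 7, 11, 13]. For each, (1 + 1/p^5) = (p^5 + 1)/p^5. Multiplying these fractions over p ∈ [2, 3, 5, 7, 11, 13] gives 3142700502292816/3033799133990625. (In the limit P → ∞ this tends to ζ(5)/ζ(10).)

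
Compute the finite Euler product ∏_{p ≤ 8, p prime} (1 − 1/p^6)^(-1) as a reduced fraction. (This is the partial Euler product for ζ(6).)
∏ = 5359375/5268016

The primes p ≤ 8 are [2, 3, 5, 7]. For each prime, (1 − 1/p^6)^(-1) = p^6 / (p^6 − 1). The product is (1 − 1/2^6)^(-1), (1 − 1/3^6)^(-1), (1 − 1/5^6)^(-1), (1 − 1/7^6)^(-1) = ∏ p^6 / (p^6 − 1) = 5359375/5268016.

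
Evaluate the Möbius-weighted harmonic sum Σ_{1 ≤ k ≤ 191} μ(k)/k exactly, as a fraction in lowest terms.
Σ μ(k)/k = -420739552915294928774241207455396214980695624016399287527924921993022991/27128766892785789697356865495675641342069048639462920399809650408428403405

Values of μ(k) for 1 ≤ k ≤ 191: μ(1) = 1, μ(2) = -1, μ(3) = -1, μ(5) = -1, μ(6) = 1, μ(7) = -1, μ(10) = 1, μ(11) = -1, μ(13) = -1, μ(14) = 1, μ(15) = 1, μ(17) = -1, μ(19) = -1, μ(21) = 1, μ(22) = 1, μ(23) = -1, μ(26) = 1, μ(29) = -1, μ(30) = -1, μ(31) = -1, μ(33) = 1, μ(34) = 1, μ(35) = 1, μ(37) = -1, μ(38) = 1, μ(39) = 1, μ(41) = -1, μ(42) = -1, μ(43) = -1, μ(46) = 1, μ(47) = -1, μ(51) = 1, μ(53) = -1, μ(55) = 1, μ(57) = 1, μ(58) = 1, μ(59) = -1, μ(61) = -1, μ(62) = 1, μ(65) = 1, μ(66) = -1, μ(67) = -1, μ(69) = 1, μ(70) = -1, μ(71) = -1, μ(73) = -1, μ(74) = 1, μ(77) = 1, μ(78) = -1, μ(79) = -1, μ(82) = 1, μ(83) = -1, μ(85) = 1, μ(86) = 1, μ(87) = 1, μ(89) = -1, μ(91) = 1, μ(93) = 1, μ(94) = 1, μ(95) = 1, μ(97) = -1, μ(101) = -1, μ(102) = -1, μ(103) = -1, μ(105) = -1, μ(106) = 1, μ(107) = -1, μ(109) = -1, μ(110) = -1, μ(111) = 1, μ(113) = -1, μ(114) = -1, μ(115) = 1, μ(118) = 1, μ(119) = 1, μ(122) = 1, μ(123) = 1, μ(127) = -1, μ(129) = 1, μ(130) = -1, μ(131) = -1, μ(133) = 1, μ(134) = 1, μ(137) = -1, μ(138) = -1, μ(139) = -1, μ(141) = 1, μ(142) = 1, μ(143) = 1, μ(145) = 1, μ(146) = 1, μ(149) = -1, μ(151) = -1, μ(154) = -1, μ(155) = 1, μ(157) = -1, μ(158) = 1, μ(159) = 1, μ(161) = 1, μ(163) = -1, μ(165) = -1, μ(166) = 1, μ(167) = -1, μ(170) = -1, μ(173) = -1, μ(174) = -1, μ(177) = 1, μ(178) = 1, μ(179) = -1, μ(181) = -1, μ(182) = -1, μ(183) = 1, μ(185) = 1, μ(186) = -1, μ(187) = 1, μ(190) = -1, μ(191) = -1, with μ = 0 on non-squarefree integers. Summing μ(k)/k for k where μ(k) ≠ 0 gives -420739552915294928774241207455396214980695624016399287527924921993022991/27128766892785789697356865495675641342069048639462920399809650408428403405 ≈ -0.0155. (PNT ⟺ this sum → 0 as n → ∞.)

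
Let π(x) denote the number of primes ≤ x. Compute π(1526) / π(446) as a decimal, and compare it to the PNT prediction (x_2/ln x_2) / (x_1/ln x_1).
π(1526)/π(446) = 241/86 ≈ 2.8023;  PNT prediction ≈ 2.8474.

π(446) = 86 and π(1526) = 241, so π(1526)/π(446) ≈ 2.8023. The PNT-predicted ratio is (1526/ln(1526)) / (446/ln(446)) ≈ 2.8474. The two agree to within a few percent, as expected.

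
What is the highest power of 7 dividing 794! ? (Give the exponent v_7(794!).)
v_7(794!) = 131

Legendre's formula: v_p(n!) = Σ_{k ≥ 1} ⌊n / p^k⌋. For p = 7, n = 794, the terms are:
  ⌊794/7^1⌋ = ⌊794/7⌋ = 113
  ⌊794/7^2⌋ = ⌊794/49⌋ = 16
  ⌊794/7^3⌋ = ⌊794/343⌋ = 2
(the next term ⌊794/7^4⌋ = 0, terminating the sum). Summing: v_7(794!) = 113 + 16 + 2 = 131.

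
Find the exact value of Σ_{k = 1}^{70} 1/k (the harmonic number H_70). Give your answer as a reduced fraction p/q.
H_70 = 42535343474848157886823113473/8801320137209899102584580800

Direct summation: H_70 = 1 + 1/2 + ... + 1/70. The least common denominator is lcm(1, ..., 70) = 79211881234889091923261227200; over this denominator the numerator is 79211881234889091923261227200 + 39605940617444545961630613600 + 26403960411629697307753742400 + 19802970308722272980815306800 + 15842376246977818384652245440 + 13201980205814848653876871200 + 11315983033555584560465889600 + 9901485154361136490407653400 + 8801320137209899102584580800 + 7921188123488909192326122720 + 7201080112262644720296475200 + 6600990102907424326938435600 + 6093221633453007071020094400 + 5657991516777792280232944800 + 5280792082325939461550748480 + 4950742577180568245203826700 + 4659522425581711289603601600 + 4400660068604949551292290400 + 4169046380783636417013748800 + 3960594061744454596163061360 + 3771994344518528186821963200 + 3600540056131322360148237600 + 3443994836299525735793966400 + 3300495051453712163469217800 + 3168475249395563676930449088 + 3046610816726503535510047200 + 2933773379069966367528193600 + 2828995758388896140116472400 + 2731444180513416962871076800 + 2640396041162969730775374240 + 2555221975319002965266491200 + 2475371288590284122601913350 + 2400360037420881573432158400 + 2329761212790855644801800800 + 2263196606711116912093177920 + 2200330034302474775646145200 + 2140861654997002484412465600 + 2084523190391818208506874400 + 2031073877817669023673364800 + 1980297030872227298081530680 + 1931997103289977851786859200 + 1885997172259264093410981600 + 1842136772904397486587470400 + 1800270028065661180074118800 + 1760264027441979820516916160 + 1721997418149762867896983200 + 1685359175210406211133217600 + 1650247525726856081734608900 + 1616569004793654937209412800 + 1584237624697781838465224544 + 1553174141860570429867867200 + 1523305408363251767755023600 + 1494563796884699847608702400 + 1466886689534983183764096800 + 1440216022452528944059295040 + 1414497879194448070058236200 + 1389682126927878805671249600 + 1365722090256708481435538400 + 1342574258218459185140020800 + 1320198020581484865387687120 + 1298555430080149047922315200 + 1277610987659501482633245600 + 1257331448172842728940654400 + 1237685644295142061300956675 + 1218644326690601414204018880 + 1200180018710440786716079200 + 1182266884102822267511361600 + 1164880606395427822400900400 + 1147998278766508578597988800 + 1131598303355558456046588960 = 382818091273633420981408021257, so H_70 = 382818091273633420981408021257/79211881234889091923261227200; reducing by gcd(382818091273633420981408021257, 79211881234889091923261227200) = 9 gives 42535343474848157886823113473/8801320137209899102584580800 ≈ 4.83284. (The PNT-adjacent estimate ln(70) + γ ≈ 4.82571 matches within O(1/n).)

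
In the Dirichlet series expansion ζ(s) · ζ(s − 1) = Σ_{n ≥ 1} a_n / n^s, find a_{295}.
σ(295) = 360

In the product (Σ m^0/m^s)(Σ k / k^s) = Σ (Σ_{d | n} d) / n^s, the coefficient of 1/n^s is σ(n) = Σ_{d | n} d. For n = 295, divisors are [1, 5, 59, 295]; summing: σ(295) = 360.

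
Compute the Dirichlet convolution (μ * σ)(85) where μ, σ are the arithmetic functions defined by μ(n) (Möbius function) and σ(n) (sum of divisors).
(μ * σ)(85) = 85

Divisors of 85: [1, 5, 17, 85]. For each d | 85:
  d = 1: μ(1) · σ(85/1) = 1 · 108 = 108
  d = 5: μ(5) · σ(85/5) = -1 · 18 = -18
  d = 17: μ(17) · σ(85/17) = -1 · 6 = -6
  d = 85: μ(85) · σ(85/85) = 1 · 1 = 1
Summing: (μ * σ)(85) = 108 + -18 + -6 + 1 = 85.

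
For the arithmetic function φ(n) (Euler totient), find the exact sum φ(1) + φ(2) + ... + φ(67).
Σ_{n ≤ 67} φ(n) = 1394

Compute φ(n) for each 1 ≤ n ≤ 67: φ(1) = 1, φ(2) = 1, φ(3) = 2, φ(4) = 2, φ(5) = 4, φ(6) = 2, φ(7) = 6, φ(8) = 4, φ(9) = 6, φ(10) = 4, φ(11) = 10, φ(12) = 4, φ(13) = 12, φ(14) = 6, φ(15) = 8, φ(16) = 8, φ(17) = 16, φ(18) = 6, φ(19) = 18, φ(20) = 8, φ(21) = 12, φ(22) = 10, φ(23) = 22, φ(24) = 8, φ(25) = 20, φ(26) = 12, φ(27) = 18, φ(28) = 12, φ(29) = 28, φ(30) = 8, φ(31) = 30, φ(32) = 16, φ(33) = 20, φ(34) = 16, φ(35) = 24, φ(36) = 12, φ(37) = 36, φ(38) = 18, φ(39) = 24, φ(40) = 16, φ(41) = 40, φ(42) = 12, φ(43) = 42, φ(44) = 20, φ(45) = 24, φ(46) = 22, φ(47) = 46, φ(48) = 16, φ(49) = 42, φ(50) = 20, φ(51) = 32, φ(52) = 24, φ(53) = 52, φ(54) = 18, φ(55) = 40, φ(56) = 24, φ(57) = 36, φ(58) = 28, φ(59) = 58, φ(60) = 16, φ(61) = 60, φ(62) = 30, φ(63) = 36, φ(64) = 32, φ(65) = 48, φ(66) = 20, φ(67) = 66. Summing all 67 values: 1394. (Average order: Σ_{n ≤ x} φ(n) ~ (3/π²) x². For x = 67, (3/π²)·67² ≈ 1364.49.)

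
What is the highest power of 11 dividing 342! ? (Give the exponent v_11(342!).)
v_11(342!) = 33

Legendre's formula: v_p(n!) = Σ_{k ≥ 1} ⌊n / p^k⌋. For p = 11, n = 342, the terms are:
  ⌊342/11^1⌋ = ⌊342/11⌋ = 31
  ⌊342/11^2⌋ = ⌊342/121⌋ = 2
(the next term ⌊342/11^3⌋ = 0, terminating the sum). Summing: v_11(342!) = 31 + 2 = 33.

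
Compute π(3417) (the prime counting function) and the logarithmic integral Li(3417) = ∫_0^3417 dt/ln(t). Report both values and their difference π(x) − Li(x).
π(3417) = 480;  Li(3417) ≈ 494.41;  π(x) − Li(x) ≈ -14.41.

Direct count of primes ≤ 3417 gives π(3417) = 480. Numerical evaluation of the logarithmic integral gives Li(3417) ≈ 494.41. The difference π(x) − Li(x) ≈ -14.41 is typically negative for small/moderate x (Li(x) overestimates), though Littlewood's theorem shows this sign changes infinitely often.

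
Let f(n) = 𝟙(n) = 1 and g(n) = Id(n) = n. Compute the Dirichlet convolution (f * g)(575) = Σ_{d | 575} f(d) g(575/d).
(𝟙 * Id)(575) = 744

Divisors of 575: [1, 5, 23, 25, 115, 575]. For each d | 575:
  d = 1: 𝟙(1) · Id(575/1) = 1 · 575 = 575
  d = 5: 𝟙(5) · Id(575/5) = 1 · 115 = 115
  d = 23: 𝟙(23) · Id(575/23) = 1 · 25 = 25
  d = 25: 𝟙(25) · Id(575/25) = 1 · 23 = 23
  d = 115: 𝟙(115) · Id(575/115) = 1 · 5 = 5
  d = 575: 𝟙(575) · Id(575/575) = 1 · 1 = 1
Summing: (𝟙 * Id)(575) = 575 + 115 + 25 + 23 + 5 + 1 = 744.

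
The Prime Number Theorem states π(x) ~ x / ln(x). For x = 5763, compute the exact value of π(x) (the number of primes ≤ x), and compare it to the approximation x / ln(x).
π(5763) = 757;  x/ln(x) ≈ 665.53;  relative error ≈ 12.08%.

Directly count primes up to 5763: π(5763) = 757. The PNT approximation gives 5763/ln(5763) ≈ 5763/8.65921 ≈ 665.53. Relative error (π(x) − x/ln(x)) / π(x) ≈ 12.08%; the approximation is known to undercount slightly (Li(x) is a better estimate).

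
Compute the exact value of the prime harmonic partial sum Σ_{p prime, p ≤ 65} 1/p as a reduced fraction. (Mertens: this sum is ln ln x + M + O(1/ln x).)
Σ 1/p = 201015517717077830328949/117288381359406970983270

π(65) = 18, so the primes ≤ 65 are [2, 3, 5, 7, 11, 13, 17, 19, 23, 29, 31, 37, 41, 43, 47, 53, 59, 61]. Summing 1/p over these primes: 201015517717077830328949/117288381359406970983270 ≈ 1.7139. Mertens estimate ln ln(65) + 0.2615 ≈ 1.6905.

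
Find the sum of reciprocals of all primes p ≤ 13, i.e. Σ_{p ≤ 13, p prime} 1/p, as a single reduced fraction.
Σ 1/p = 40361/30030

π(13) = 6, so the primes ≤ 13 are [2, 3, 5, 7, 11, 13]. Summing 1/p over these primes: 40361/30030 ≈ 1.3440. Mertens estimate ln ln(13) + 0.2615 ≈ 1.2034.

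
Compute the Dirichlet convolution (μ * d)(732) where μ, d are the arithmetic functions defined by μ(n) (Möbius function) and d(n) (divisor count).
(μ * d)(732) = 1

Divisors of 732: [1, 2, 3, 4, 6, 12, 61, 122, 183, 244, 366, 732]. For each d | 732:
  d = 1: μ(1) · d(732/1) = 1 · 12 = 12
  d = 2: μ(2) · d(732/2) = -1 · 8 = -8
  d = 3: μ(3) · d(732/3) = -1 · 6 = -6
  d = 4: μ(4) · d(732/4) = 0 · 4 = 0
  d = 6: μ(6) · d(732/6) = 1 · 4 = 4
  d = 12: μ(12) · d(732/12) = 0 · 2 = 0
  d = 61: μ(61) · d(732/61) = -1 · 6 = -6
  d = 122: μ(122) · d(732/122) = 1 · 4 = 4
  d = 183: μ(183) · d(732/183) = 1 · 3 = 3
  d = 244: μ(244) · d(732/244) = 0 · 2 = 0
  d = 366: μ(366) · d(732/366) = -1 · 2 = -2
  d = 732: μ(732) · d(732/732) = 0 · 1 = 0
Summing: (μ * d)(732) = 12 + -8 + -6 + 0 + 4 + 0 + -6 + 4 + 3 + 0 + -2 + 0 = 1.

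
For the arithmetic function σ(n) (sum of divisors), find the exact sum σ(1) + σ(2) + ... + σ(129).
Σ_{n ≤ 129} σ(n) = 13711

Compute σ(n) for each 1 ≤ n ≤ 129: σ(1) = 1, σ(2) = 3, σ(3) = 4, σ(4) = 7, σ(5) = 6, σ(6) = 12, σ(7) = 8, σ(8) = 15, σ(9) = 13, σ(10) = 18, σ(11) = 12, σ(12) = 28, σ(13) = 14, σ(14) = 24, σ(15) = 24, σ(16) = 31, σ(17) = 18, σ(18) = 39, σ(19) = 20, σ(20) = 42, σ(21) = 32, σ(22) = 36, σ(23) = 24, σ(24) = 60, σ(25) = 31, σ(26) = 42, σ(27) = 40, σ(28) = 56, σ(29) = 30, σ(30) = 72, σ(31) = 32, σ(32) = 63, σ(33) = 48, σ(34) = 54, σ(35) = 48, σ(36) = 91, σ(37) = 38, σ(38) = 60, σ(39) = 56, σ(40) = 90, σ(41) = 42, σ(42) = 96, σ(43) = 44, σ(44) = 84, σ(45) = 78, σ(46) = 72, σ(47) = 48, σ(48) = 124, σ(49) = 57, σ(50) = 93, σ(51) = 72, σ(52) = 98, σ(53) = 54, σ(54) = 120, σ(55) = 72, σ(56) = 120, σ(57) = 80, σ(58) = 90, σ(59) = 60, σ(60) = 168, σ(61) = 62, σ(62) = 96, σ(63) = 104, σ(64) = 127, σ(65) = 84, σ(66) = 144, σ(67) = 68, σ(68) = 126, σ(69) = 96, σ(70) = 144, σ(71) = 72, σ(72) = 195, σ(73) = 74, σ(74) = 114, σ(75) = 124, σ(76) = 140, σ(77) = 96, σ(78) = 168, σ(79) = 80, σ(80) = 186, σ(81) = 121, σ(82) = 126, σ(83) = 84, σ(84) = 224, σ(85) = 108, σ(86) = 132, σ(87) = 120, σ(88) = 180, σ(89) = 90, σ(90) = 234, σ(91) = 112, σ(92) = 168, σ(93) = 128, σ(94) = 144, σ(95) = 120, σ(96) = 252, σ(97) = 98, σ(98) = 171, σ(99) = 156, σ(100) = 217, σ(101) = 102, σ(102) = 216, σ(103) = 104, σ(104) = 210, σ(105) = 192, σ(106) = 162, σ(107) = 108, σ(108) = 280, σ(109) = 110, σ(110) = 216, σ(111) = 152, σ(112) = 248, σ(113) = 114, σ(114) = 240, σ(115) = 144, σ(116) = 210, σ(117) = 182, σ(118) = 180, σ(119) = 144, σ(120) = 360, σ(121) = 133, σ(122) = 186, σ(123) = 168, σ(124) = 224, σ(125) = 156, σ(126) = 312, σ(127) = 128, σ(128) = 255, σ(129) = 176. Summing all 129 values: 13711. (Average order: Σ_{n ≤ x} σ(n) ~ (π²/12) x². For x = 129, (π²/12)·129² ≈ 13686.67.)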